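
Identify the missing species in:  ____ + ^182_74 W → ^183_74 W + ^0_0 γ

Conserve mass number: A + 182 = 183 + 0, so A = 1.
Conserve atomic number: Z + 74 = 74 + 0, so Z = 0.
A = 1 and Z = 0 is ^1_0 n — a neutron.

neutron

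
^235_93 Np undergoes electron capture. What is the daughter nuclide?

Electron capture: mass number changes by +0, atomic number by -1.
A: 235 = 235; Z: 93 − 1 = 92.
Z = 92 is uranium, so the daughter is ^235_92 U.

U-235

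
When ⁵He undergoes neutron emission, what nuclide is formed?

He-4

Neutron emission: mass number changes by -1, atomic number by +0.
A: 5 − 1 = 4; Z: 2 = 2.
Z = 2 is helium, so the daughter is ⁴He.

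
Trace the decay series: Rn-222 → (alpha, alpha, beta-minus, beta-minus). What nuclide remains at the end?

Start: (A, Z) = (222, 86).
After α: (218, 84).
After α: (214, 82).
After β⁻: (214, 83).
After β⁻: (214, 84).
Z = 84 is polonium.

Po-214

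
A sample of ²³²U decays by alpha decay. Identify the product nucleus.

Alpha decay: mass number changes by -4, atomic number by -2.
A: 232 − 4 = 228; Z: 92 − 2 = 90.
Z = 90 is thorium, so the daughter is ²²⁸Th.

Th-228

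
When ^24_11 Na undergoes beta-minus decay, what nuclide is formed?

Mg-24

Beta-minus decay: mass number changes by +0, atomic number by +1.
A: 24 = 24; Z: 11 + 1 = 12.
Z = 12 is magnesium, so the daughter is ^24_12 Mg.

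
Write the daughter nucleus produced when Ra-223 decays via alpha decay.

Alpha decay: mass number changes by -4, atomic number by -2.
A: 223 − 4 = 219; Z: 88 − 2 = 86.
Z = 86 is radon, so the daughter is Rn-219.

Rn-219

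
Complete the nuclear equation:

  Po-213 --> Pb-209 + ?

alpha particle

Conserve mass number: 213 = 209 + A, so A = 4.
Conserve atomic number: 84 = 82 + Z, so Z = 2.
A = 4 and Z = 2 is He-4 — an alpha particle.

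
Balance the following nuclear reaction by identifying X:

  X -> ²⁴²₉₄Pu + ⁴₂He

Cm-246

Conserve mass number: A = 242 + 4, so A = 246.
Conserve atomic number: Z = 94 + 2, so Z = 96.
Z = 96 is curium, so the species is ²⁴⁶₉₆Cm.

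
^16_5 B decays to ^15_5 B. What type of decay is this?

ΔA = 15 − 16 = -1; ΔZ = 5 − 5 = +0.
A drops by 1 with Z unchanged — a neutron was emitted.

neutron emission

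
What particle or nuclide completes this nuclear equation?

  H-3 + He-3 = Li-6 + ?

gamma ray

Conserve mass number: 3 + 3 = 6 + A, so A = 0.
Conserve atomic number: 1 + 2 = 3 + Z, so Z = 0.
A = 0 and Z = 0 is γ — a gamma ray.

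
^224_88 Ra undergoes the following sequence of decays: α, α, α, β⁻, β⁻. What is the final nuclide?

Po-212

Start: (A, Z) = (224, 88).
After α: (220, 86).
After α: (216, 84).
After α: (212, 82).
After β⁻: (212, 83).
After β⁻: (212, 84).
Z = 84 is polonium.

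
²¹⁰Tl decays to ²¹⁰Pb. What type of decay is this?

ΔA = 210 − 210 = 0; ΔZ = 82 − 81 = +1.
A is unchanged and Z rises by 1 — a neutron has become a proton (β⁻ decay).

beta-minus decay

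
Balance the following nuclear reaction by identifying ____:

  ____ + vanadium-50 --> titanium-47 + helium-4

Conserve mass number: A + 50 = 47 + 4, so A = 1.
Conserve atomic number: Z + 23 = 22 + 2, so Z = 1.
A = 1 and Z = 1 is hydrogen-1 — a proton.

proton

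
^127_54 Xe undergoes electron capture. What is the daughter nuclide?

I-127

Electron capture: mass number changes by +0, atomic number by -1.
A: 127 = 127; Z: 54 − 1 = 53.
Z = 53 is iodine, so the daughter is ^127_53 I.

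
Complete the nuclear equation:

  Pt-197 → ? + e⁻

Conserve mass number: 197 = A + 0, so A = 197.
Conserve atomic number: 78 = Z − 1, so Z = 79.
Z = 79 is gold, so the species is Au-197.

Au-197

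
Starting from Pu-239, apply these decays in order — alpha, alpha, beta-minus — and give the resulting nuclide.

Pa-231

Start: (A, Z) = (239, 94).
After α: (235, 92).
After α: (231, 90).
After β⁻: (231, 91).
Z = 91 is protactinium.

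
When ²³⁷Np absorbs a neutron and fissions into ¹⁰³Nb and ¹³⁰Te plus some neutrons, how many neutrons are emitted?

5

Conserve mass number: 238 = 103 + 130 + k, so k = 238 − 233 = 5.
Check atomic number: 93 = 41 + 52 + 0 = 93. ✓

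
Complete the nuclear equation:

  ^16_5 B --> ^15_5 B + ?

Conserve mass number: 16 = 15 + A, so A = 1.
Conserve atomic number: 5 = 5 + Z, so Z = 0.
A = 1 and Z = 0 is ^1_0 n — a neutron.

neutron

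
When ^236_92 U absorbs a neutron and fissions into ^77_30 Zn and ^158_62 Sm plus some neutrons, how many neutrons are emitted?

2

Conserve mass number: 237 = 77 + 158 + k, so k = 237 − 235 = 2.
Check atomic number: 92 = 30 + 62 + 0 = 92. ✓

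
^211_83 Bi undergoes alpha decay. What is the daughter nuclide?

Alpha decay: mass number changes by -4, atomic number by -2.
A: 211 − 4 = 207; Z: 83 − 2 = 81.
Z = 81 is thallium, so the daughter is ^207_81 Tl.

Tl-207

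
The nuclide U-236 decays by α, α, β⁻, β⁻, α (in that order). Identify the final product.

Ra-224

Start: (A, Z) = (236, 92).
After α: (232, 90).
After α: (228, 88).
After β⁻: (228, 89).
After β⁻: (228, 90).
After α: (224, 88).
Z = 88 is radium.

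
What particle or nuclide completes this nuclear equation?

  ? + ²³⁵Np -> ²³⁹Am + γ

alpha particle

Conserve mass number: A + 235 = 239 + 0, so A = 4.
Conserve atomic number: Z + 93 = 95 + 0, so Z = 2.
A = 4 and Z = 2 is ⁴He — an alpha particle.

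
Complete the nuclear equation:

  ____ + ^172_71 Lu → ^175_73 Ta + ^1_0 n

alpha particle

Conserve mass number: A + 172 = 175 + 1, so A = 4.
Conserve atomic number: Z + 71 = 73 + 0, so Z = 2.
A = 4 and Z = 2 is ^4_2 He — an alpha particle.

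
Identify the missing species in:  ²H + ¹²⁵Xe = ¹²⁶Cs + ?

neutron

Conserve mass number: 2 + 125 = 126 + A, so A = 1.
Conserve atomic number: 1 + 54 = 55 + Z, so Z = 0.
A = 1 and Z = 0 is ¹n — a neutron.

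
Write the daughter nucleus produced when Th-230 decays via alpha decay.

Ra-226

Alpha decay: mass number changes by -4, atomic number by -2.
A: 230 − 4 = 226; Z: 90 − 2 = 88.
Z = 88 is radium, so the daughter is Ra-226.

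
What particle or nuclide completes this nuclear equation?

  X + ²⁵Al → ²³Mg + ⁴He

deuteron

Conserve mass number: A + 25 = 23 + 4, so A = 2.
Conserve atomic number: Z + 13 = 12 + 2, so Z = 1.
A = 2 and Z = 1 is ²H — a deuteron.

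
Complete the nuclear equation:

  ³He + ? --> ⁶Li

triton

Conserve mass number: 3 + A = 6, so A = 3.
Conserve atomic number: 2 + Z = 3, so Z = 1.
A = 3 and Z = 1 is ³H — a triton.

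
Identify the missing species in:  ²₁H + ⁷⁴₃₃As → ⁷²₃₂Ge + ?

alpha particle

Conserve mass number: 2 + 74 = 72 + A, so A = 4.
Conserve atomic number: 1 + 33 = 32 + Z, so Z = 2.
A = 4 and Z = 2 is ⁴₂He — an alpha particle.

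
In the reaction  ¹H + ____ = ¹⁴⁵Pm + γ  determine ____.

Conserve mass number: 1 + A = 145 + 0, so A = 144.
Conserve atomic number: 1 + Z = 61 + 0, so Z = 60.
Z = 60 is neodymium, so the species is ¹⁴⁴Nd.

Nd-144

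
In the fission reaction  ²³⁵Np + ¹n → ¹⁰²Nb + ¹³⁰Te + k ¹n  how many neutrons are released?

Conserve mass number: 236 = 102 + 130 + k, so k = 236 − 232 = 4.
Check atomic number: 93 = 41 + 52 + 0 = 93. ✓

4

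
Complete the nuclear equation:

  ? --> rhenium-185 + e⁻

Conserve mass number: A = 185 + 0, so A = 185.
Conserve atomic number: Z = 75 − 1, so Z = 74.
Z = 74 is tungsten, so the species is tungsten-185.

W-185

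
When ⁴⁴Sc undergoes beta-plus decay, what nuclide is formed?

Beta-plus decay: mass number changes by +0, atomic number by -1.
A: 44 = 44; Z: 21 − 1 = 20.
Z = 20 is calcium, so the daughter is ⁴⁴Ca.

Ca-44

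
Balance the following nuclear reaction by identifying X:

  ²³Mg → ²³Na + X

positron

Conserve mass number: 23 = 23 + A, so A = 0.
Conserve atomic number: 12 = 11 + Z, so Z = 1.
A = 0 and Z = 1 is e⁺ — a positron.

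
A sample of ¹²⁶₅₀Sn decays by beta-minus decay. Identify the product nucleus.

Beta-minus decay: mass number changes by +0, atomic number by +1.
A: 126 = 126; Z: 50 + 1 = 51.
Z = 51 is antimony, so the daughter is ¹²⁶₅₁Sb.

Sb-126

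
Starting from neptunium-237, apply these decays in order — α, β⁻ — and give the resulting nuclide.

U-233

Start: (A, Z) = (237, 93).
After α: (233, 91).
After β⁻: (233, 92).
Z = 92 is uranium.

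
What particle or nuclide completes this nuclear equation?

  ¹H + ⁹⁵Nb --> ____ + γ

Mo-96

Conserve mass number: 1 + 95 = A + 0, so A = 96.
Conserve atomic number: 1 + 41 = Z + 0, so Z = 42.
Z = 42 is molybdenum, so the species is ⁹⁶Mo.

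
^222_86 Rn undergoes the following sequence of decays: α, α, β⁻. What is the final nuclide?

Start: (A, Z) = (222, 86).
After α: (218, 84).
After α: (214, 82).
After β⁻: (214, 83).
Z = 83 is bismuth.

Bi-214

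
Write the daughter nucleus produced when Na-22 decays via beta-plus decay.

Ne-22

Beta-plus decay: mass number changes by +0, atomic number by -1.
A: 22 = 22; Z: 11 − 1 = 10.
Z = 10 is neon, so the daughter is Ne-22.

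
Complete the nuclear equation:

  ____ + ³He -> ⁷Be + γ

alpha particle

Conserve mass number: A + 3 = 7 + 0, so A = 4.
Conserve atomic number: Z + 2 = 4 + 0, so Z = 2.
A = 4 and Z = 2 is ⁴He — an alpha particle.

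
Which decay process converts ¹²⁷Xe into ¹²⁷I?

ΔA = 127 − 127 = 0; ΔZ = 53 − 54 = -1.
A is unchanged and Z drops by 1 — a proton has become a neutron (β⁺ emission or electron capture).

beta-plus decay or electron capture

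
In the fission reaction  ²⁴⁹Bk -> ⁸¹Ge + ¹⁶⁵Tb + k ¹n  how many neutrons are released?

Conserve mass number: 249 = 81 + 165 + k, so k = 249 − 246 = 3.
Check atomic number: 97 = 32 + 65 + 0 = 97. ✓

3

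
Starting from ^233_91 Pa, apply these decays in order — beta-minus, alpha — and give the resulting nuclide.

Start: (A, Z) = (233, 91).
After β⁻: (233, 92).
After α: (229, 90).
Z = 90 is thorium.

Th-229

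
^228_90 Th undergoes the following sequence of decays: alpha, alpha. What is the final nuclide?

Rn-220

Start: (A, Z) = (228, 90).
After α: (224, 88).
After α: (220, 86).
Z = 86 is radon.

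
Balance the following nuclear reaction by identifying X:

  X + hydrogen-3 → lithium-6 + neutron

alpha particle

Conserve mass number: A + 3 = 6 + 1, so A = 4.
Conserve atomic number: Z + 1 = 3 + 0, so Z = 2.
A = 4 and Z = 2 is helium-4 — an alpha particle.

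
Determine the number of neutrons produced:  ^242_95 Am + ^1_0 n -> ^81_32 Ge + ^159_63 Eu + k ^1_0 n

Conserve mass number: 243 = 81 + 159 + k, so k = 243 − 240 = 3.
Check atomic number: 95 = 32 + 63 + 0 = 95. ✓

3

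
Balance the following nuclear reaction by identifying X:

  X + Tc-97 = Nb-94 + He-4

Conserve mass number: A + 97 = 94 + 4, so A = 1.
Conserve atomic number: Z + 43 = 41 + 2, so Z = 0.
A = 1 and Z = 0 is n — a neutron.

neutron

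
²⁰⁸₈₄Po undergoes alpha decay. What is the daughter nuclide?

Pb-204

Alpha decay: mass number changes by -4, atomic number by -2.
A: 208 − 4 = 204; Z: 84 − 2 = 82.
Z = 82 is lead, so the daughter is ²⁰⁴₈₂Pb.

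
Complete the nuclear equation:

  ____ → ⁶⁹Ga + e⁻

Conserve mass number: A = 69 + 0, so A = 69.
Conserve atomic number: Z = 31 − 1, so Z = 30.
Z = 30 is zinc, so the species is ⁶⁹Zn.

Zn-69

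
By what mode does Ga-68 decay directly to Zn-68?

beta-plus decay or electron capture

ΔA = 68 − 68 = 0; ΔZ = 30 − 31 = -1.
A is unchanged and Z drops by 1 — a proton has become a neutron (β⁺ emission or electron capture).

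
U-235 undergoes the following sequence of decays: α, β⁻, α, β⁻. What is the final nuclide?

Start: (A, Z) = (235, 92).
After α: (231, 90).
After β⁻: (231, 91).
After α: (227, 89).
After β⁻: (227, 90).
Z = 90 is thorium.

Th-227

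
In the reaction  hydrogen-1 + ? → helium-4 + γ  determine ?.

Conserve mass number: 1 + A = 4 + 0, so A = 3.
Conserve atomic number: 1 + Z = 2 + 0, so Z = 1.
A = 3 and Z = 1 is hydrogen-3 — a triton.

triton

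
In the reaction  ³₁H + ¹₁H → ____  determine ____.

Conserve mass number: 3 + 1 = A, so A = 4.
Conserve atomic number: 1 + 1 = Z, so Z = 2.
A = 4 and Z = 2 is ⁴₂He — an alpha particle.

He-4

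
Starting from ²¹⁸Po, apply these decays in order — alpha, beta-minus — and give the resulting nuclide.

Start: (A, Z) = (218, 84).
After α: (214, 82).
After β⁻: (214, 83).
Z = 83 is bismuth.

Bi-214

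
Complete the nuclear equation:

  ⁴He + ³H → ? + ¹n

Li-6

Conserve mass number: 4 + 3 = A + 1, so A = 6.
Conserve atomic number: 2 + 1 = Z + 0, so Z = 3.
Z = 3 is lithium, so the species is ⁶Li.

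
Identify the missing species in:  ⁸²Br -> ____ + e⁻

Kr-82

Conserve mass number: 82 = A + 0, so A = 82.
Conserve atomic number: 35 = Z − 1, so Z = 36.
Z = 36 is krypton, so the species is ⁸²Kr.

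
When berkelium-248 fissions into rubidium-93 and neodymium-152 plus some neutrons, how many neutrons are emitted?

Conserve mass number: 248 = 93 + 152 + k, so k = 248 − 245 = 3.
Check atomic number: 97 = 37 + 60 + 0 = 97. ✓

3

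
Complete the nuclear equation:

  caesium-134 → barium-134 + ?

Conserve mass number: 134 = 134 + A, so A = 0.
Conserve atomic number: 55 = 56 + Z, so Z = -1.
A = 0 and Z = -1 is e⁻ — a beta-minus particle.

beta-minus particle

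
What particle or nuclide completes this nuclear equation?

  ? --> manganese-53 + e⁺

Conserve mass number: A = 53 + 0, so A = 53.
Conserve atomic number: Z = 25 + 1, so Z = 26.
Z = 26 is iron, so the species is iron-53.

Fe-53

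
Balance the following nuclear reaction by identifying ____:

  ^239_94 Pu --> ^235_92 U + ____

alpha particle

Conserve mass number: 239 = 235 + A, so A = 4.
Conserve atomic number: 94 = 92 + Z, so Z = 2.
A = 4 and Z = 2 is ^4_2 He — an alpha particle.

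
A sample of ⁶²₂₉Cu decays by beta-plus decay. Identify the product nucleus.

Beta-plus decay: mass number changes by +0, atomic number by -1.
A: 62 = 62; Z: 29 − 1 = 28.
Z = 28 is nickel, so the daughter is ⁶²₂₈Ni.

Ni-62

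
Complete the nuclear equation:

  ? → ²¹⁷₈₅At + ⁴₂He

Fr-221

Conserve mass number: A = 217 + 4, so A = 221.
Conserve atomic number: Z = 85 + 2, so Z = 87.
Z = 87 is francium, so the species is ²²¹₈₇Fr.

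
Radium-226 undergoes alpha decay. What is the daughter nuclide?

Alpha decay: mass number changes by -4, atomic number by -2.
A: 226 − 4 = 222; Z: 88 − 2 = 86.
Z = 86 is radon, so the daughter is radon-222.

Rn-222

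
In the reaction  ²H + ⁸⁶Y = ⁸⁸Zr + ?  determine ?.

Conserve mass number: 2 + 86 = 88 + A, so A = 0.
Conserve atomic number: 1 + 39 = 40 + Z, so Z = 0.
A = 0 and Z = 0 is γ — a gamma ray.

gamma ray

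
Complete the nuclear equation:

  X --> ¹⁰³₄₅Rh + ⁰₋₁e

Ru-103

Conserve mass number: A = 103 + 0, so A = 103.
Conserve atomic number: Z = 45 − 1, so Z = 44.
Z = 44 is ruthenium, so the species is ¹⁰³₄₄Ru.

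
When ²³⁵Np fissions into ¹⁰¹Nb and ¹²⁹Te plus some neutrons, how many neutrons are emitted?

Conserve mass number: 235 = 101 + 129 + k, so k = 235 − 230 = 5.
Check atomic number: 93 = 41 + 52 + 0 = 93. ✓

5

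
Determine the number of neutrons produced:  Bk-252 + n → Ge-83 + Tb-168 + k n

2

Conserve mass number: 253 = 83 + 168 + k, so k = 253 − 251 = 2.
Check atomic number: 97 = 32 + 65 + 0 = 97. ✓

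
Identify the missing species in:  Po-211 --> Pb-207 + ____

Conserve mass number: 211 = 207 + A, so A = 4.
Conserve atomic number: 84 = 82 + Z, so Z = 2.
A = 4 and Z = 2 is He-4 — an alpha particle.

alpha particle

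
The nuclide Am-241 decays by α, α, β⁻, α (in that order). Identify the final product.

Start: (A, Z) = (241, 95).
After α: (237, 93).
After α: (233, 91).
After β⁻: (233, 92).
After α: (229, 90).
Z = 90 is thorium.

Th-229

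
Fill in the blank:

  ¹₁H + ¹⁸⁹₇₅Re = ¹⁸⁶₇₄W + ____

Conserve mass number: 1 + 189 = 186 + A, so A = 4.
Conserve atomic number: 1 + 75 = 74 + Z, so Z = 2.
A = 4 and Z = 2 is ⁴₂He — an alpha particle.

alpha particle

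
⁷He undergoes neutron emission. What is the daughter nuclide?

Neutron emission: mass number changes by -1, atomic number by +0.
A: 7 − 1 = 6; Z: 2 = 2.
Z = 2 is helium, so the daughter is ⁶He.

He-6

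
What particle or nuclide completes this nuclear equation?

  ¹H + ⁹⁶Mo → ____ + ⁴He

Conserve mass number: 1 + 96 = A + 4, so A = 93.
Conserve atomic number: 1 + 42 = Z + 2, so Z = 41.
Z = 41 is niobium, so the species is ⁹³Nb.

Nb-93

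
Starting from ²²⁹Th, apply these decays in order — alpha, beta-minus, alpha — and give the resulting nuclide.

Fr-221

Start: (A, Z) = (229, 90).
After α: (225, 88).
After β⁻: (225, 89).
After α: (221, 87).
Z = 87 is francium.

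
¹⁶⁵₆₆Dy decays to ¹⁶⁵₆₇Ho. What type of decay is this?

ΔA = 165 − 165 = 0; ΔZ = 67 − 66 = +1.
A is unchanged and Z rises by 1 — a neutron has become a proton (β⁻ decay).

beta-minus decay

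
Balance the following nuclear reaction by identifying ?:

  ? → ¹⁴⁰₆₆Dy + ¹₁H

Conserve mass number: A = 140 + 1, so A = 141.
Conserve atomic number: Z = 66 + 1, so Z = 67.
Z = 67 is holmium, so the species is ¹⁴¹₆₇Ho.

Ho-141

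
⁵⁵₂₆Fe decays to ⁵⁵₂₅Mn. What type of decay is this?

ΔA = 55 − 55 = 0; ΔZ = 25 − 26 = -1.
A is unchanged and Z drops by 1 — a proton has become a neutron (β⁺ emission or electron capture).

beta-plus decay or electron capture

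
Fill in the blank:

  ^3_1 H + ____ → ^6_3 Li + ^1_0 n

Conserve mass number: 3 + A = 6 + 1, so A = 4.
Conserve atomic number: 1 + Z = 3 + 0, so Z = 2.
A = 4 and Z = 2 is ^4_2 He — an alpha particle.

alpha particle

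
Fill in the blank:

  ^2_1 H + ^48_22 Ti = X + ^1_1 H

Ti-49

Conserve mass number: 2 + 48 = A + 1, so A = 49.
Conserve atomic number: 1 + 22 = Z + 1, so Z = 22.
Z = 22 is titanium, so the species is ^49_22 Ti.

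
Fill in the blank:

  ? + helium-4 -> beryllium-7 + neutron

Conserve mass number: A + 4 = 7 + 1, so A = 4.
Conserve atomic number: Z + 2 = 4 + 0, so Z = 2.
A = 4 and Z = 2 is helium-4 — an alpha particle.

alpha particle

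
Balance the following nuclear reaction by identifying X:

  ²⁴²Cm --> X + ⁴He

Pu-238

Conserve mass number: 242 = A + 4, so A = 238.
Conserve atomic number: 96 = Z + 2, so Z = 94.
Z = 94 is plutonium, so the species is ²³⁸Pu.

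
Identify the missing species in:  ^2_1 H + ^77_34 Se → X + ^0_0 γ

Br-79

Conserve mass number: 2 + 77 = A + 0, so A = 79.
Conserve atomic number: 1 + 34 = Z + 0, so Z = 35.
Z = 35 is bromine, so the species is ^79_35 Br.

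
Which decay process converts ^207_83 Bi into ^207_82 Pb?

beta-plus decay or electron capture

ΔA = 207 − 207 = 0; ΔZ = 82 − 83 = -1.
A is unchanged and Z drops by 1 — a proton has become a neutron (β⁺ emission or electron capture).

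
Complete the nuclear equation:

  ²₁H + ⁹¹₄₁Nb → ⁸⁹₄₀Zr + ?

Conserve mass number: 2 + 91 = 89 + A, so A = 4.
Conserve atomic number: 1 + 41 = 40 + Z, so Z = 2.
A = 4 and Z = 2 is ⁴₂He — an alpha particle.

alpha particle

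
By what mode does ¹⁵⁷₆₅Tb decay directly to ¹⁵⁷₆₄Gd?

ΔA = 157 − 157 = 0; ΔZ = 64 − 65 = -1.
A is unchanged and Z drops by 1 — a proton has become a neutron (β⁺ emission or electron capture).

beta-plus decay or electron capture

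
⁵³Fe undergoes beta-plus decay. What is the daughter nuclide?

Mn-53

Beta-plus decay: mass number changes by +0, atomic number by -1.
A: 53 = 53; Z: 26 − 1 = 25.
Z = 25 is manganese, so the daughter is ⁵³Mn.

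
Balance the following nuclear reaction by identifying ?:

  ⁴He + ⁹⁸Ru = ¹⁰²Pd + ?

gamma ray

Conserve mass number: 4 + 98 = 102 + A, so A = 0.
Conserve atomic number: 2 + 44 = 46 + Z, so Z = 0.
A = 0 and Z = 0 is γ — a gamma ray.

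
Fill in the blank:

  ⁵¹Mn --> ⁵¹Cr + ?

Conserve mass number: 51 = 51 + A, so A = 0.
Conserve atomic number: 25 = 24 + Z, so Z = 1.
A = 0 and Z = 1 is e⁺ — a positron.

positron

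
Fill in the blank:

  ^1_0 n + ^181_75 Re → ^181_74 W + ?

Conserve mass number: 1 + 181 = 181 + A, so A = 1.
Conserve atomic number: 0 + 75 = 74 + Z, so Z = 1.
A = 1 and Z = 1 is ^1_1 H — a proton.

proton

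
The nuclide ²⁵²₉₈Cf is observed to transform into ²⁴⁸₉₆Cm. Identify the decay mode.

ΔA = 248 − 252 = -4; ΔZ = 96 − 98 = -2.
A drops by 4 and Z drops by 2 — the signature of alpha emission.

alpha decay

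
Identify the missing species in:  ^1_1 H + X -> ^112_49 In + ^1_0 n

Cd-112

Conserve mass number: 1 + A = 112 + 1, so A = 112.
Conserve atomic number: 1 + Z = 49 + 0, so Z = 48.
Z = 48 is cadmium, so the species is ^112_48 Cd.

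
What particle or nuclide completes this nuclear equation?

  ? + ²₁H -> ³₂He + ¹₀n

deuteron

Conserve mass number: A + 2 = 3 + 1, so A = 2.
Conserve atomic number: Z + 1 = 2 + 0, so Z = 1.
A = 2 and Z = 1 is ²₁H — a deuteron.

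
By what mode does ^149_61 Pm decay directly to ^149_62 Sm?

ΔA = 149 − 149 = 0; ΔZ = 62 − 61 = +1.
A is unchanged and Z rises by 1 — a neutron has become a proton (β⁻ decay).

beta-minus decay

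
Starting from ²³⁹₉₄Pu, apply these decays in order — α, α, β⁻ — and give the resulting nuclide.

Start: (A, Z) = (239, 94).
After α: (235, 92).
After α: (231, 90).
After β⁻: (231, 91).
Z = 91 is protactinium.

Pa-231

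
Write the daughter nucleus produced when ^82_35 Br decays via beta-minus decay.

Beta-minus decay: mass number changes by +0, atomic number by +1.
A: 82 = 82; Z: 35 + 1 = 36.
Z = 36 is krypton, so the daughter is ^82_36 Kr.

Kr-82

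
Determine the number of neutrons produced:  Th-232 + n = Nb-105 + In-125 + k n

Conserve mass number: 233 = 105 + 125 + k, so k = 233 − 230 = 3.
Check atomic number: 90 = 41 + 49 + 0 = 90. ✓

3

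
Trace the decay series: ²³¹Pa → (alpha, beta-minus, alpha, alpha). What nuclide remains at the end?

Start: (A, Z) = (231, 91).
After α: (227, 89).
After β⁻: (227, 90).
After α: (223, 88).
After α: (219, 86).
Z = 86 is radon.

Rn-219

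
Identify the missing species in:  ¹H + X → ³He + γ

Conserve mass number: 1 + A = 3 + 0, so A = 2.
Conserve atomic number: 1 + Z = 2 + 0, so Z = 1.
A = 2 and Z = 1 is ²H — a deuteron.

deuteron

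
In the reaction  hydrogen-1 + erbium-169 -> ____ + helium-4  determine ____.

Conserve mass number: 1 + 169 = A + 4, so A = 166.
Conserve atomic number: 1 + 68 = Z + 2, so Z = 67.
Z = 67 is holmium, so the species is holmium-166.

Ho-166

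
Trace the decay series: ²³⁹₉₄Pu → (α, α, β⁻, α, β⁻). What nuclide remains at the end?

Th-227

Start: (A, Z) = (239, 94).
After α: (235, 92).
After α: (231, 90).
After β⁻: (231, 91).
After α: (227, 89).
After β⁻: (227, 90).
Z = 90 is thorium.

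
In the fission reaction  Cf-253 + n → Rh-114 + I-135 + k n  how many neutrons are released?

Conserve mass number: 254 = 114 + 135 + k, so k = 254 − 249 = 5.
Check atomic number: 98 = 45 + 53 + 0 = 98. ✓

5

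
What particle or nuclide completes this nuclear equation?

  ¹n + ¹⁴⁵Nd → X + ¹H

Pr-145

Conserve mass number: 1 + 145 = A + 1, so A = 145.
Conserve atomic number: 0 + 60 = Z + 1, so Z = 59.
Z = 59 is praseodymium, so the species is ¹⁴⁵Pr.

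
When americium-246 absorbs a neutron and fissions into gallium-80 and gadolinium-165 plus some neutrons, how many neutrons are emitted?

Conserve mass number: 247 = 80 + 165 + k, so k = 247 − 245 = 2.
Check atomic number: 95 = 31 + 64 + 0 = 95. ✓

2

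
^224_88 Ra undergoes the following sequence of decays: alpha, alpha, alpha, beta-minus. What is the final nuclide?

Bi-212

Start: (A, Z) = (224, 88).
After α: (220, 86).
After α: (216, 84).
After α: (212, 82).
After β⁻: (212, 83).
Z = 83 is bismuth.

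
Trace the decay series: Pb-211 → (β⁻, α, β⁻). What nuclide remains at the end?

Pb-207

Start: (A, Z) = (211, 82).
After β⁻: (211, 83).
After α: (207, 81).
After β⁻: (207, 82).
Z = 82 is lead.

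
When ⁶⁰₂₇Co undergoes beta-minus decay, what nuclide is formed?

Beta-minus decay: mass number changes by +0, atomic number by +1.
A: 60 = 60; Z: 27 + 1 = 28.
Z = 28 is nickel, so the daughter is ⁶⁰₂₈Ni.

Ni-60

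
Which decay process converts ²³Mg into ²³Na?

ΔA = 23 − 23 = 0; ΔZ = 11 − 12 = -1.
A is unchanged and Z drops by 1 — a proton has become a neutron (β⁺ emission or electron capture).

beta-plus decay or electron capture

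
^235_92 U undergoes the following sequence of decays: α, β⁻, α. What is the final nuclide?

Start: (A, Z) = (235, 92).
After α: (231, 90).
After β⁻: (231, 91).
After α: (227, 89).
Z = 89 is actinium.

Ac-227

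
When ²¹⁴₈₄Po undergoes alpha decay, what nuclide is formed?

Pb-210

Alpha decay: mass number changes by -4, atomic number by -2.
A: 214 − 4 = 210; Z: 84 − 2 = 82.
Z = 82 is lead, so the daughter is ²¹⁰₈₂Pb.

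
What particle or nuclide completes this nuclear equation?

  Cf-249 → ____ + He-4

Conserve mass number: 249 = A + 4, so A = 245.
Conserve atomic number: 98 = Z + 2, so Z = 96.
Z = 96 is curium, so the species is Cm-245.

Cm-245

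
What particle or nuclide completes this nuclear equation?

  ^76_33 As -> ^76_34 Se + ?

beta-minus particle

Conserve mass number: 76 = 76 + A, so A = 0.
Conserve atomic number: 33 = 34 + Z, so Z = -1.
A = 0 and Z = -1 is ^0_-1 e — a beta-minus particle.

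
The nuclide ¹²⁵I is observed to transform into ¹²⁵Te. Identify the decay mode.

beta-plus decay or electron capture

ΔA = 125 − 125 = 0; ΔZ = 52 − 53 = -1.
A is unchanged and Z drops by 1 — a proton has become a neutron (β⁺ emission or electron capture).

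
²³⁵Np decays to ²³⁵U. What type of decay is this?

ΔA = 235 − 235 = 0; ΔZ = 92 − 93 = -1.
A is unchanged and Z drops by 1 — a proton has become a neutron (β⁺ emission or electron capture).

beta-plus decay or electron capture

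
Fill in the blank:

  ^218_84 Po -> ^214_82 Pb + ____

Conserve mass number: 218 = 214 + A, so A = 4.
Conserve atomic number: 84 = 82 + Z, so Z = 2.
A = 4 and Z = 2 is ^4_2 He — an alpha particle.

alpha particle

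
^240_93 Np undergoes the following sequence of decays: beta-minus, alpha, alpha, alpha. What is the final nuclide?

Ra-228

Start: (A, Z) = (240, 93).
After β⁻: (240, 94).
After α: (236, 92).
After α: (232, 90).
After α: (228, 88).
Z = 88 is radium.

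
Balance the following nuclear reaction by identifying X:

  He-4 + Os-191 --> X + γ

Conserve mass number: 4 + 191 = A + 0, so A = 195.
Conserve atomic number: 2 + 76 = Z + 0, so Z = 78.
Z = 78 is platinum, so the species is Pt-195.

Pt-195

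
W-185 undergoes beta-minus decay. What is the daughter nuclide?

Beta-minus decay: mass number changes by +0, atomic number by +1.
A: 185 = 185; Z: 74 + 1 = 75.
Z = 75 is rhenium, so the daughter is Re-185.

Re-185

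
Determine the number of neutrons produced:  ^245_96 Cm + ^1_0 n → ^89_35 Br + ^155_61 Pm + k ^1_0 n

2

Conserve mass number: 246 = 89 + 155 + k, so k = 246 − 244 = 2.
Check atomic number: 96 = 35 + 61 + 0 = 96. ✓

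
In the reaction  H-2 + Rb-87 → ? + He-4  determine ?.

Kr-85

Conserve mass number: 2 + 87 = A + 4, so A = 85.
Conserve atomic number: 1 + 37 = Z + 2, so Z = 36.
Z = 36 is krypton, so the species is Kr-85.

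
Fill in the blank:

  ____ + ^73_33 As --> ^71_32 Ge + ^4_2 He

Conserve mass number: A + 73 = 71 + 4, so A = 2.
Conserve atomic number: Z + 33 = 32 + 2, so Z = 1.
A = 2 and Z = 1 is ^2_1 H — a deuteron.

deuteron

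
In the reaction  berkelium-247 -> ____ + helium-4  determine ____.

Am-243

Conserve mass number: 247 = A + 4, so A = 243.
Conserve atomic number: 97 = Z + 2, so Z = 95.
Z = 95 is americium, so the species is americium-243.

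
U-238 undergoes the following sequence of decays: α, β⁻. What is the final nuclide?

Start: (A, Z) = (238, 92).
After α: (234, 90).
After β⁻: (234, 91).
Z = 91 is protactinium.

Pa-234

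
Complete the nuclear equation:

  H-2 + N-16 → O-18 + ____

gamma ray

Conserve mass number: 2 + 16 = 18 + A, so A = 0.
Conserve atomic number: 1 + 7 = 8 + Z, so Z = 0.
A = 0 and Z = 0 is γ — a gamma ray.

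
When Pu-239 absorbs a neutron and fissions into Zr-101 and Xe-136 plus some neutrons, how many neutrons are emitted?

3

Conserve mass number: 240 = 101 + 136 + k, so k = 240 − 237 = 3.
Check atomic number: 94 = 40 + 54 + 0 = 94. ✓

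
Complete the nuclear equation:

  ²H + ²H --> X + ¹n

Conserve mass number: 2 + 2 = A + 1, so A = 3.
Conserve atomic number: 1 + 1 = Z + 0, so Z = 2.
Z = 2 is helium, so the species is ³He.

He-3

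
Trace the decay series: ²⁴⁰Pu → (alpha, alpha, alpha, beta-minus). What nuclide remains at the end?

Ac-228

Start: (A, Z) = (240, 94).
After α: (236, 92).
After α: (232, 90).
After α: (228, 88).
After β⁻: (228, 89).
Z = 89 is actinium.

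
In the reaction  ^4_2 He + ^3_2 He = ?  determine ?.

Be-7

Conserve mass number: 4 + 3 = A, so A = 7.
Conserve atomic number: 2 + 2 = Z, so Z = 4.
Z = 4 is beryllium, so the species is ^7_4 Be.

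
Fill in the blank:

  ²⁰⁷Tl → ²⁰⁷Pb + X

Conserve mass number: 207 = 207 + A, so A = 0.
Conserve atomic number: 81 = 82 + Z, so Z = -1.
A = 0 and Z = -1 is e⁻ — a beta-minus particle.

beta-minus particle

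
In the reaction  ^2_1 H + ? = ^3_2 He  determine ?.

Conserve mass number: 2 + A = 3, so A = 1.
Conserve atomic number: 1 + Z = 2, so Z = 1.
A = 1 and Z = 1 is ^1_1 H — a proton.

proton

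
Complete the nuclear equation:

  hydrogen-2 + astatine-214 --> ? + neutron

Rn-215

Conserve mass number: 2 + 214 = A + 1, so A = 215.
Conserve atomic number: 1 + 85 = Z + 0, so Z = 86.
Z = 86 is radon, so the species is radon-215.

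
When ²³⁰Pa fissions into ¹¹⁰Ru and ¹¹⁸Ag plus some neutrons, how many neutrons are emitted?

2

Conserve mass number: 230 = 110 + 118 + k, so k = 230 − 228 = 2.
Check atomic number: 91 = 44 + 47 + 0 = 91. ✓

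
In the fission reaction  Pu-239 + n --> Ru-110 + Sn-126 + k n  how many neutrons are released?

Conserve mass number: 240 = 110 + 126 + k, so k = 240 − 236 = 4.
Check atomic number: 94 = 44 + 50 + 0 = 94. ✓

4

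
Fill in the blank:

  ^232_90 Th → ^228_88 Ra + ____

alpha particle

Conserve mass number: 232 = 228 + A, so A = 4.
Conserve atomic number: 90 = 88 + Z, so Z = 2.
A = 4 and Z = 2 is ^4_2 He — an alpha particle.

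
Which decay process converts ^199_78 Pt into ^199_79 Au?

beta-minus decay

ΔA = 199 − 199 = 0; ΔZ = 79 − 78 = +1.
A is unchanged and Z rises by 1 — a neutron has become a proton (β⁻ decay).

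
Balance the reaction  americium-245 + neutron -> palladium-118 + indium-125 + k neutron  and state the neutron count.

3

Conserve mass number: 246 = 118 + 125 + k, so k = 246 − 243 = 3.
Check atomic number: 95 = 46 + 49 + 0 = 95. ✓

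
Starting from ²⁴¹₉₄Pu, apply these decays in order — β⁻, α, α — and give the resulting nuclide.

Start: (A, Z) = (241, 94).
After β⁻: (241, 95).
After α: (237, 93).
After α: (233, 91).
Z = 91 is protactinium.

Pa-233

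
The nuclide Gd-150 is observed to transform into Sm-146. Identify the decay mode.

ΔA = 146 − 150 = -4; ΔZ = 62 − 64 = -2.
A drops by 4 and Z drops by 2 — the signature of alpha emission.

alpha decay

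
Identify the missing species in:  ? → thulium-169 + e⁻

Conserve mass number: A = 169 + 0, so A = 169.
Conserve atomic number: Z = 69 − 1, so Z = 68.
Z = 68 is erbium, so the species is erbium-169.

Er-169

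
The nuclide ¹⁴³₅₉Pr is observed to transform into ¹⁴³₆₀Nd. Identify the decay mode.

ΔA = 143 − 143 = 0; ΔZ = 60 − 59 = +1.
A is unchanged and Z rises by 1 — a neutron has become a proton (β⁻ decay).

beta-minus decay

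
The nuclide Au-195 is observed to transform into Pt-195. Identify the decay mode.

beta-plus decay or electron capture

ΔA = 195 − 195 = 0; ΔZ = 78 − 79 = -1.
A is unchanged and Z drops by 1 — a proton has become a neutron (β⁺ emission or electron capture).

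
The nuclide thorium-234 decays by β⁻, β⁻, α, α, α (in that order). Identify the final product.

Rn-222

Start: (A, Z) = (234, 90).
After β⁻: (234, 91).
After β⁻: (234, 92).
After α: (230, 90).
After α: (226, 88).
After α: (222, 86).
Z = 86 is radon.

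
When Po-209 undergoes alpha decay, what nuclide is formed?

Pb-205

Alpha decay: mass number changes by -4, atomic number by -2.
A: 209 − 4 = 205; Z: 84 − 2 = 82.
Z = 82 is lead, so the daughter is Pb-205.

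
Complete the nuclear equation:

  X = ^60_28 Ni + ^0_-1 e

Conserve mass number: A = 60 + 0, so A = 60.
Conserve atomic number: Z = 28 − 1, so Z = 27.
Z = 27 is cobalt, so the species is ^60_27 Co.

Co-60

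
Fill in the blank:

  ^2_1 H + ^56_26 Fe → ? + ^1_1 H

Conserve mass number: 2 + 56 = A + 1, so A = 57.
Conserve atomic number: 1 + 26 = Z + 1, so Z = 26.
Z = 26 is iron, so the species is ^57_26 Fe.

Fe-57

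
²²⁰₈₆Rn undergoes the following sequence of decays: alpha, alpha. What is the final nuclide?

Start: (A, Z) = (220, 86).
After α: (216, 84).
After α: (212, 82).
Z = 82 is lead.

Pb-212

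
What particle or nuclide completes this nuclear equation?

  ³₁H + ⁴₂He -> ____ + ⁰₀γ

Li-7

Conserve mass number: 3 + 4 = A + 0, so A = 7.
Conserve atomic number: 1 + 2 = Z + 0, so Z = 3.
Z = 3 is lithium, so the species is ⁷₃Li.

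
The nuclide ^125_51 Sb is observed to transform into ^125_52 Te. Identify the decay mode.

beta-minus decay

ΔA = 125 − 125 = 0; ΔZ = 52 − 51 = +1.
A is unchanged and Z rises by 1 — a neutron has become a proton (β⁻ decay).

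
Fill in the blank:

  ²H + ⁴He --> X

Li-6

Conserve mass number: 2 + 4 = A, so A = 6.
Conserve atomic number: 1 + 2 = Z, so Z = 3.
Z = 3 is lithium, so the species is ⁶Li.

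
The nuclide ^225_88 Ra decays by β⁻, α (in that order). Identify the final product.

Start: (A, Z) = (225, 88).
After β⁻: (225, 89).
After α: (221, 87).
Z = 87 is francium.

Fr-221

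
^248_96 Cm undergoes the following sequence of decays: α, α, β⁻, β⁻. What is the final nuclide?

Start: (A, Z) = (248, 96).
After α: (244, 94).
After α: (240, 92).
After β⁻: (240, 93).
After β⁻: (240, 94).
Z = 94 is plutonium.

Pu-240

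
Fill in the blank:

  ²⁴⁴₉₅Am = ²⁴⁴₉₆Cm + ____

Conserve mass number: 244 = 244 + A, so A = 0.
Conserve atomic number: 95 = 96 + Z, so Z = -1.
A = 0 and Z = -1 is ⁰₋₁e — a beta-minus particle.

beta-minus particle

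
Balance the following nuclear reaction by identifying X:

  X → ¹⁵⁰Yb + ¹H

Lu-151

Conserve mass number: A = 150 + 1, so A = 151.
Conserve atomic number: Z = 70 + 1, so Z = 71.
Z = 71 is lutetium, so the species is ¹⁵¹Lu.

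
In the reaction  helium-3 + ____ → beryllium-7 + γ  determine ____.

alpha particle

Conserve mass number: 3 + A = 7 + 0, so A = 4.
Conserve atomic number: 2 + Z = 4 + 0, so Z = 2.
A = 4 and Z = 2 is helium-4 — an alpha particle.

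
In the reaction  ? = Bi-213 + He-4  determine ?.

At-217

Conserve mass number: A = 213 + 4, so A = 217.
Conserve atomic number: Z = 83 + 2, so Z = 85.
Z = 85 is astatine, so the species is At-217.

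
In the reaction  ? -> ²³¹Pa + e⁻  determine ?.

Conserve mass number: A = 231 + 0, so A = 231.
Conserve atomic number: Z = 91 − 1, so Z = 90.
Z = 90 is thorium, so the species is ²³¹Th.

Th-231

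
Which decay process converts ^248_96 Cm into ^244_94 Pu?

ΔA = 244 − 248 = -4; ΔZ = 94 − 96 = -2.
A drops by 4 and Z drops by 2 — the signature of alpha emission.

alpha decay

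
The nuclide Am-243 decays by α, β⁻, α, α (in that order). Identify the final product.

Th-231

Start: (A, Z) = (243, 95).
After α: (239, 93).
After β⁻: (239, 94).
After α: (235, 92).
After α: (231, 90).
Z = 90 is thorium.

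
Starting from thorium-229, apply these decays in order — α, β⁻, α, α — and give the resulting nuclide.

At-217

Start: (A, Z) = (229, 90).
After α: (225, 88).
After β⁻: (225, 89).
After α: (221, 87).
After α: (217, 85).
Z = 85 is astatine.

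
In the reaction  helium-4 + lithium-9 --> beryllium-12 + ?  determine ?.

proton

Conserve mass number: 4 + 9 = 12 + A, so A = 1.
Conserve atomic number: 2 + 3 = 4 + Z, so Z = 1.
A = 1 and Z = 1 is hydrogen-1 — a proton.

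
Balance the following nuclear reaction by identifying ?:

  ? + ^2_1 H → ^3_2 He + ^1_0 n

Conserve mass number: A + 2 = 3 + 1, so A = 2.
Conserve atomic number: Z + 1 = 2 + 0, so Z = 1.
A = 2 and Z = 1 is ^2_1 H — a deuteron.

deuteron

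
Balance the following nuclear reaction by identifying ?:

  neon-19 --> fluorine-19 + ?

positron

Conserve mass number: 19 = 19 + A, so A = 0.
Conserve atomic number: 10 = 9 + Z, so Z = 1.
A = 0 and Z = 1 is e⁺ — a positron.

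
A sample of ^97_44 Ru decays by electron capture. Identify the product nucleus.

Tc-97

Electron capture: mass number changes by +0, atomic number by -1.
A: 97 = 97; Z: 44 − 1 = 43.
Z = 43 is technetium, so the daughter is ^97_43 Tc.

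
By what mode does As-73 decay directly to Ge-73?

beta-plus decay or electron capture

ΔA = 73 − 73 = 0; ΔZ = 32 − 33 = -1.
A is unchanged and Z drops by 1 — a proton has become a neutron (β⁺ emission or electron capture).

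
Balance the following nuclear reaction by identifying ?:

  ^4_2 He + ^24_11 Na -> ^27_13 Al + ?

Conserve mass number: 4 + 24 = 27 + A, so A = 1.
Conserve atomic number: 2 + 11 = 13 + Z, so Z = 0.
A = 1 and Z = 0 is ^1_0 n — a neutron.

neutron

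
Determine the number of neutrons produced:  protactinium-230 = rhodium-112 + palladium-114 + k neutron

4

Conserve mass number: 230 = 112 + 114 + k, so k = 230 − 226 = 4.
Check atomic number: 91 = 45 + 46 + 0 = 91. ✓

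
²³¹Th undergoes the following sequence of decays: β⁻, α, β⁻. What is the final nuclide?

Th-227

Start: (A, Z) = (231, 90).
After β⁻: (231, 91).
After α: (227, 89).
After β⁻: (227, 90).
Z = 90 is thorium.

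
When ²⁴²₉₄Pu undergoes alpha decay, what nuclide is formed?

Alpha decay: mass number changes by -4, atomic number by -2.
A: 242 − 4 = 238; Z: 94 − 2 = 92.
Z = 92 is uranium, so the daughter is ²³⁸₉₂U.

U-238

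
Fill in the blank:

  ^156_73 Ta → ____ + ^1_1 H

Hf-155

Conserve mass number: 156 = A + 1, so A = 155.
Conserve atomic number: 73 = Z + 1, so Z = 72.
Z = 72 is hafnium, so the species is ^155_72 Hf.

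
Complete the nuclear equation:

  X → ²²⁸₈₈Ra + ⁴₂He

Conserve mass number: A = 228 + 4, so A = 232.
Conserve atomic number: Z = 88 + 2, so Z = 90.
Z = 90 is thorium, so the species is ²³²₉₀Th.

Th-232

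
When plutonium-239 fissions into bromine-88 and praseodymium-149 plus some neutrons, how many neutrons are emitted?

2

Conserve mass number: 239 = 88 + 149 + k, so k = 239 − 237 = 2.
Check atomic number: 94 = 35 + 59 + 0 = 94. ✓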